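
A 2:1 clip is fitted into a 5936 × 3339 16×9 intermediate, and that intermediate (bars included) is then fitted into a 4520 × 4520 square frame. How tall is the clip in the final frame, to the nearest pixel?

2260 px

First fit — 2:1 into 5936×3339 spans the width: 5936.00 × 2968.00.
The 16×9 canvas is width-limited in 4520×4520, giving 4520.00 × 2542.50; scale factor 0.7615.
So the clip's height is 2968.00 × 0.7615 ≈ 2260.00.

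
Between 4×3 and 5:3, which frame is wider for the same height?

4×3 = 1.333 and 5:3 = 1.667; 1.667 > 1.333.

5:3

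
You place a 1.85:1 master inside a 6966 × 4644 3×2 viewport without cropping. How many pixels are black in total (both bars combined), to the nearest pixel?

Since 1.850 > 1.500, the master is width-limited.
That makes the image 3765.4054 px tall (6966 / 1.850).
Leftover height: 4644 − 3765.4054 = 878.5946 px.
Across the 6966-px span: 878.5946 × 6966 ≈ 6120290 px.

6120290 pixels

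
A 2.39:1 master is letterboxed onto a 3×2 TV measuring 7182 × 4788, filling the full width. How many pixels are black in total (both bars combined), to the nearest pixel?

That makes the image 3005.0209 px tall (7182 / 2.390).
Leftover height: 4788 − 3005.0209 = 1782.9791 px.
Across the 7182-px span: 1782.9791 × 7182 ≈ 12805356 px.

12805356 pixels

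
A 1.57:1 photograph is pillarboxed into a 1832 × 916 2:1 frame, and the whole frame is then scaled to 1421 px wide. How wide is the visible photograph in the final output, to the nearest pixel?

1115 px

Fitted into 1832×916, the photograph spans the height; its width is 916 × 1.570 ≈ 1438.12 px.
Resizing to 1421 px wide multiplies everything by 0.7757: 1438.12 → 1115.48 px.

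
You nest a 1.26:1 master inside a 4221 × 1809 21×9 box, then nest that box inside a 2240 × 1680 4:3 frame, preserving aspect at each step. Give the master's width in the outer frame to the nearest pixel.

1210 px

1.26:1 in 4221×1809: fills the height, so the master is 2279.34 × 1809.00.
21×9 in 2240×1680: fills the width, so the intermediate becomes 2240.00 × 960.00 — a scale of ×0.5307.
The master scales with it: width 2279.34 × 0.5307 ≈ 1209.60.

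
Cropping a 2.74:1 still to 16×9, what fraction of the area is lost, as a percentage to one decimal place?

16×9 is narrower than 2.74:1, so the crop keeps the full height and trims the width.
Area ratio = (1.778)/(2.740) = 64.88%; the remaining 35.12% is cropped out.

35.1%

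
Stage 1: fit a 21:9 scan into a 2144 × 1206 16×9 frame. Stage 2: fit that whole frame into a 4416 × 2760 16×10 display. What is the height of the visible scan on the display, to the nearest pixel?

1893 px

21:9 in 2144×1206: fills the width, so the scan is 2144.00 × 918.86.
Second fit — the 16×9 canvas into 4416×2760 spans the width: 4416.00 × 2484.00 (×2.0597 from 2144×1206).
The scan scales with it: height 918.86 × 2.0597 ≈ 1892.57.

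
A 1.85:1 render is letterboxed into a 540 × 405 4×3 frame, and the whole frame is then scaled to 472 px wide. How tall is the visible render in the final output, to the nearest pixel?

At 540×405 the render is width-limited, so height = 540 / 1.850 ≈ 291.89 px.
Scaling 540 → 472 is ×0.8741, so the height becomes 291.89 × 0.8741 ≈ 255.14 px.

255 px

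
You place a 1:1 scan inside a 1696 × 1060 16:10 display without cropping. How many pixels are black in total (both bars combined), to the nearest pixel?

674160 pixels

1:1 is narrower than 16:10, so it spans the full height.
The scan is 1060 × 1/1 ≈ 1060.0000 px wide.
Leftover width: 1696 − 1060.0000 = 636.0000 px.
Across the 1060-px span: 636.0000 × 1060 ≈ 674160 px.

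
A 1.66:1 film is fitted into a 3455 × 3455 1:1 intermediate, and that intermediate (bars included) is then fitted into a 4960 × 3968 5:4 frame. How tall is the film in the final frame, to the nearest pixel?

2390 px

Inside the 3455×3455 canvas the film is width-limited at 3455.00 × 2081.33.
Second fit — the 1:1 canvas into 4960×3968 spans the height: 3968.00 × 3968.00 (×1.1485 from 3455×3455).
The film scales with it: height 2081.33 × 1.1485 ≈ 2390.36.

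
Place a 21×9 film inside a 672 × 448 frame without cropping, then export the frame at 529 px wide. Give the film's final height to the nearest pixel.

In the 672×448 frame the film fills the width: height = 672 × 9/21 ≈ 288.00 px.
The frame scales by 529/672 = 0.7872; 288.00 × 0.7872 ≈ 226.71 px.

227 px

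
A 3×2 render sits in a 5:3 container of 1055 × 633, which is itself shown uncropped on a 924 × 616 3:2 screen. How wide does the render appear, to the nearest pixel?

Inside the 1055×633 canvas the render is height-limited at 949.50 × 633.00.
5:3 in 924×616: fills the width, so the intermediate becomes 924.00 × 554.40 — a scale of ×0.8758.
The render scales with it: width 949.50 × 0.8758 ≈ 831.60.

832 px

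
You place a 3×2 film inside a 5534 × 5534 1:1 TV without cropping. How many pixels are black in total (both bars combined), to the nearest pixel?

3×2 (1.500) > 1:1 (1.000), so the film fills the width.
The film is 5534 × 2/3 ≈ 3689.3333 px tall.
Leftover height: 5534 − 3689.3333 = 1844.6667 px.
Bar area = 1844.6667 × 5534 ≈ 10208385 px.

10208385 pixels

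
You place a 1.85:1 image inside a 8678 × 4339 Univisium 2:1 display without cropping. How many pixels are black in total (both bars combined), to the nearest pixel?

1.85:1 (1.850) < Univisium 2:1 (2.000), so the image fills the height.
That makes the image 8027.1500 px wide (4339 × 1.850).
Leftover width: 8678 − 8027.1500 = 650.8500 px.
Across the 4339-px span: 650.8500 × 4339 ≈ 2824038 px.

2824038 pixels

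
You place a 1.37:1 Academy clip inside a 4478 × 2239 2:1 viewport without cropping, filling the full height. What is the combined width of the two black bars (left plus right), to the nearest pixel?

1411 px

Content width = 2239 × 1.370 ≈ 3067.43 px.
Leftover width: 4478 − 3067.43 = 1410.57 px.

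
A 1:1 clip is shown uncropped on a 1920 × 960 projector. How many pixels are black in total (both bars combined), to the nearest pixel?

Since 1.000 < 2.000, the clip is height-limited.
That makes the image 960.0000 px wide (960 × 1/1).
Leftover width: 1920 − 960.0000 = 960.0000 px.
That's 960.0000 × 960 ≈ 921600 black pixels.

921600 pixels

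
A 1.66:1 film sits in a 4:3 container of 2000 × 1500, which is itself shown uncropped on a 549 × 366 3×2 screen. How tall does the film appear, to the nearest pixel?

294 px

First fit — 1.66:1 into 2000×1500 spans the width: 2000.00 × 1204.82.
Second fit — the 4:3 canvas into 549×366 spans the height: 488.00 × 366.00 (×0.2440 from 2000×1500).
The film scales with it: height 1204.82 × 0.2440 ≈ 293.98.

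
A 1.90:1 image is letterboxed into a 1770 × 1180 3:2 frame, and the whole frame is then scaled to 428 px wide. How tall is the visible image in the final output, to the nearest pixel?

225 px

At 1770×1180 the image is width-limited, so height = 1770 / 1.900 ≈ 931.58 px.
Resizing to 428 px wide multiplies everything by 0.2418: 931.58 → 225.26 px.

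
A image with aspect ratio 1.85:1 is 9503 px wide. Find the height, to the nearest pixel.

5137 px

9503 / 1.850 = 5136.76.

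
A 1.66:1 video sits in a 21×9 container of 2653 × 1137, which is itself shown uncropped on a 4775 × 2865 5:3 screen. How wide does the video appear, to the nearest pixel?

3397 px

First fit — 1.66:1 into 2653×1137 spans the height: 1887.42 × 1137.00.
The 21×9 canvas is width-limited in 4775×2865, giving 4775.00 × 2046.43; scale factor 1.7998.
So the video's width is 1887.42 × 1.7998 ≈ 3397.07.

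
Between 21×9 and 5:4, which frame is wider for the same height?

21×9 = 2.333 and 5:4 = 1.25; 2.333 > 1.25.

21×9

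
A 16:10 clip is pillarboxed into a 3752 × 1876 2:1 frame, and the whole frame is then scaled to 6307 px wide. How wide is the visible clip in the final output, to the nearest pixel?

Fitted into 3752×1876, the clip spans the height; its width is 1876 × 16/10 ≈ 3001.60 px.
The frame scales by 6307/3752 = 1.6810; 3001.60 × 1.6810 ≈ 5045.60 px.

5046 px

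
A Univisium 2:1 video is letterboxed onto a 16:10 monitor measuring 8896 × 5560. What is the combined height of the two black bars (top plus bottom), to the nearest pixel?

1112 px

Since 2.000 > 1.600, the video is width-limited.
Content height = 8896 × 1/2 ≈ 4448.00 px.
5560 − 4448.00 = 1112.00 px of bars.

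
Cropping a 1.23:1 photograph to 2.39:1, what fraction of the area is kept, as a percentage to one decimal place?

2.39:1 is wider than 1.23:1, so the crop keeps the full width and trims the height.
(1.230)/(2.390) ≈ 0.515 of the area survives.

51.5%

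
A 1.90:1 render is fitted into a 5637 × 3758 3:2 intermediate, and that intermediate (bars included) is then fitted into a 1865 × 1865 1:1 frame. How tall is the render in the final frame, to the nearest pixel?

982 px

1.90:1 in 5637×3758: fills the width, so the render is 5637.00 × 2966.84.
The 3:2 canvas is width-limited in 1865×1865, giving 1865.00 × 1243.33; scale factor 0.3308.
The render scales with it: height 2966.84 × 0.3308 ≈ 981.58.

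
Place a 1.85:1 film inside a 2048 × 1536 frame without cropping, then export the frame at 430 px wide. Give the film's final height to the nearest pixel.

In the 2048×1536 frame the film fills the width: height = 2048 / 1.850 ≈ 1107.03 px.
The frame scales by 430/2048 = 0.2100; 1107.03 × 0.2100 ≈ 232.43 px.

232 px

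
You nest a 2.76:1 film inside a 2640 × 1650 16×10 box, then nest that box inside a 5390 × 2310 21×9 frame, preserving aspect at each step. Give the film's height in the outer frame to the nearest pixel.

Inside the 2640×1650 canvas the film is width-limited at 2640.00 × 956.52.
Second fit — the 16×10 canvas into 5390×2310 spans the height: 3696.00 × 2310.00 (×1.4000 from 2640×1650).
Applying the same ×1.4000: 956.52 → 1339.13.

1339 px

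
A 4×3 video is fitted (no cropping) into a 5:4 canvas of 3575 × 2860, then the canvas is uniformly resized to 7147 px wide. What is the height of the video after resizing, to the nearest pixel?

In the 3575×2860 frame the video fills the width: height = 3575 × 3/4 ≈ 2681.25 px.
The frame scales by 7147/3575 = 1.9992; 2681.25 × 1.9992 ≈ 5360.25 px.

5360 px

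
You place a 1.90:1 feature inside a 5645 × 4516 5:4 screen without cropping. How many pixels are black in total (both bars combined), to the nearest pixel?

1.90:1 (1.900) > 5:4 (1.250), so the feature fills the width.
The feature is 5645 / 1.900 ≈ 2971.0526 px tall.
Black = 4516 − 2971.0526 = 1544.9474 px.
That's 1544.9474 × 5645 ≈ 8721228 black pixels.

8721228 pixels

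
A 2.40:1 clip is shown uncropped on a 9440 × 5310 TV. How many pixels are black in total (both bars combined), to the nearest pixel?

2.40:1 (2.400) > 16:9 (1.778), so the clip fills the width.
The clip is 9440 / 2.400 ≈ 3933.3333 px tall.
5310 − 3933.3333 = 1376.6667 px of bars.
Bar area = 1376.6667 × 9440 ≈ 12995733 px.

12995733 pixels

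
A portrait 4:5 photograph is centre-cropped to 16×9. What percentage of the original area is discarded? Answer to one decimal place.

16×9 is wider than portrait 4:5, so the crop keeps the full width and trims the height.
(0.800)/(1.778) ≈ 0.450 of the area survives, leaving 55.00% discarded.

55.0%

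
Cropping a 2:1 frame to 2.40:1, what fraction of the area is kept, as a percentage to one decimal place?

Going from 2:1 to 2.40:1 means cutting height while keeping width.
Area ratio = (2.000)/(2.400) = 83.33% retained.

83.3%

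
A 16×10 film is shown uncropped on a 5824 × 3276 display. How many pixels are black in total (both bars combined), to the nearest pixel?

1907942 pixels

16×10 (1.600) < 16×9 (1.778), so the film fills the height.
The film is 3276 × 16/10 ≈ 5241.6000 px wide.
5824 − 5241.6000 = 582.4000 px of bars.
That's 582.4000 × 3276 ≈ 1907942 black pixels.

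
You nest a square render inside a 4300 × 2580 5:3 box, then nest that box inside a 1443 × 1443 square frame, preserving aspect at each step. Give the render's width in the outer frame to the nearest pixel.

866 px

Inside the 4300×2580 canvas the render is height-limited at 2580.00 × 2580.00.
5:3 in 1443×1443: fills the width, so the intermediate becomes 1443.00 × 865.80 — a scale of ×0.3356.
The render scales with it: width 2580.00 × 0.3356 ≈ 865.80.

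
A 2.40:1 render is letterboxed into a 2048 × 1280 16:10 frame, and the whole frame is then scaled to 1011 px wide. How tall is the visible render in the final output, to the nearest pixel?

Fitted into 2048×1280, the render spans the width; its height is 2048 / 2.400 ≈ 853.33 px.
Scaling 2048 → 1011 is ×0.4937, so the height becomes 853.33 × 0.4937 ≈ 421.25 px.

421 px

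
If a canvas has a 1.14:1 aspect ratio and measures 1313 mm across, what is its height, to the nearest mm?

1152 mm

1313 / 1.140 = 1151.75.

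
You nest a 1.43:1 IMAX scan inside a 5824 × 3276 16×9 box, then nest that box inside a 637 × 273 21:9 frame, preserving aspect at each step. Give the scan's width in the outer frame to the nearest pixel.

390 px

1.43:1 IMAX in 5824×3276: fills the height, so the scan is 4684.68 × 3276.00.
The 16×9 canvas is height-limited in 637×273, giving 485.33 × 273.00; scale factor 0.0833.
The scan scales with it: width 4684.68 × 0.0833 ≈ 390.39.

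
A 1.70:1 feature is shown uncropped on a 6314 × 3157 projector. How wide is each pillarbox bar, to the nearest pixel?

474 px

Since 1.700 < 2.000, the feature is height-limited.
The feature is 3157 × 1.700 ≈ 5366.90 px wide.
Black = 6314 − 5366.90 = 947.10 px, or 473.55 per bar.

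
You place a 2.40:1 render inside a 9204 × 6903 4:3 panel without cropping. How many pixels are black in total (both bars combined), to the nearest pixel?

2.40:1 is wider than 4:3, so it spans the full width.
The render is 9204 / 2.400 ≈ 3835.0000 px tall.
Black = 6903 − 3835.0000 = 3068.0000 px.
That's 3068.0000 × 9204 ≈ 28237872 black pixels.

28237872 pixels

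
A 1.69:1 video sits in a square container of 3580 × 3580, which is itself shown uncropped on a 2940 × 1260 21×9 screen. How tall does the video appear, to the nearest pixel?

746 px

1.69:1 in 3580×3580: fills the width, so the video is 3580.00 × 2118.34.
The square canvas is height-limited in 2940×1260, giving 1260.00 × 1260.00; scale factor 0.3520.
The video scales with it: height 2118.34 × 0.3520 ≈ 745.56.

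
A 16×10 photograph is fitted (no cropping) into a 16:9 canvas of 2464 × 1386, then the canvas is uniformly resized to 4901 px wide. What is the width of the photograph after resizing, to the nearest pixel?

4411 px

In the 2464×1386 frame the photograph fills the height: width = 1386 × 16/10 ≈ 2217.60 px.
The frame scales by 4901/2464 = 1.9890; 2217.60 × 1.9890 ≈ 4410.90 px.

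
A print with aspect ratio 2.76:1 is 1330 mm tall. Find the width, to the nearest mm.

3671 mm

At 2.76:1, 1330 × 2.760 ≈ 3670.80.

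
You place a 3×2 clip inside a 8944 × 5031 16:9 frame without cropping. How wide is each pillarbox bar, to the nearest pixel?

699 px

3×2 is narrower than 16:9, so it spans the full height.
That makes the image 7546.50 px wide (5031 × 3/2).
Black = 8944 − 7546.50 = 1397.50 px, or 698.75 per bar.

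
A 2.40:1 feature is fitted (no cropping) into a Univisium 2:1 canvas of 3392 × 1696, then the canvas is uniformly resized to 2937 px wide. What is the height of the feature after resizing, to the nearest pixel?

1224 px

In the 3392×1696 frame the feature fills the width: height = 3392 / 2.400 ≈ 1413.33 px.
Resizing to 2937 px wide multiplies everything by 0.8659: 1413.33 → 1223.75 px.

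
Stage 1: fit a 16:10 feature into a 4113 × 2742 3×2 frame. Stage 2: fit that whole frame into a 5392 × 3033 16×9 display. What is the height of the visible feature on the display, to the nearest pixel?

16:10 in 4113×2742: fills the width, so the feature is 4113.00 × 2570.62.
3×2 in 5392×3033: fills the height, so the intermediate becomes 4549.50 × 3033.00 — a scale of ×1.1061.
The feature scales with it: height 2570.62 × 1.1061 ≈ 2843.44.

2843 px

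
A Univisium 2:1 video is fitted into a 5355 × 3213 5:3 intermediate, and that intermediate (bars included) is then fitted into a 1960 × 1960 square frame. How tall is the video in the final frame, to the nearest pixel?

Inside the 5355×3213 canvas the video is width-limited at 5355.00 × 2677.50.
Second fit — the 5:3 canvas into 1960×1960 spans the width: 1960.00 × 1176.00 (×0.3660 from 5355×3213).
The video scales with it: height 2677.50 × 0.3660 ≈ 980.00.

980 px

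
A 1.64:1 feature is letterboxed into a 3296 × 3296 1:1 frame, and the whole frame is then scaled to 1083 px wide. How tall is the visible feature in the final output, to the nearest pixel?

660 px

At 3296×3296 the feature is width-limited, so height = 3296 / 1.640 ≈ 2009.76 px.
Scaling 3296 → 1083 is ×0.3286, so the height becomes 2009.76 × 0.3286 ≈ 660.37 px.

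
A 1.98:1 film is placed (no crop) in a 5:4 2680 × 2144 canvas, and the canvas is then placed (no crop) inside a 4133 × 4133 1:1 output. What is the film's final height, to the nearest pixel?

2087 px

1.98:1 in 2680×2144: fills the width, so the film is 2680.00 × 1353.54.
The 5:4 canvas is width-limited in 4133×4133, giving 4133.00 × 3306.40; scale factor 1.5422.
Applying the same ×1.5422: 1353.54 → 2087.37.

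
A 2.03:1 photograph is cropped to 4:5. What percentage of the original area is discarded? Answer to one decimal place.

60.6%

4:5 is narrower than 2.03:1, so the crop keeps the full height and trims the width.
(0.800)/(2.030) ≈ 0.394 of the area survives, leaving 60.59% discarded.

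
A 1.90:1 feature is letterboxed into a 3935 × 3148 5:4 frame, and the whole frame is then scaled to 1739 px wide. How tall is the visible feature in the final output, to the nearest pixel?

915 px

In the 3935×3148 frame the feature fills the width: height = 3935 / 1.900 ≈ 2071.05 px.
Scaling 3935 → 1739 is ×0.4419, so the height becomes 2071.05 × 0.4419 ≈ 915.26 px.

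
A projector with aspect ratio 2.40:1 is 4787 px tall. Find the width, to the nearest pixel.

11489 px

4787 × 2.400 = 11488.80.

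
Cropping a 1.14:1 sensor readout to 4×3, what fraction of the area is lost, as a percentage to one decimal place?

4×3 is wider than 1.14:1, so the crop keeps the full width and trims the height.
Area ratio = (1.140)/(1.333) = 85.50%; the remaining 14.50% is cropped out.

14.5%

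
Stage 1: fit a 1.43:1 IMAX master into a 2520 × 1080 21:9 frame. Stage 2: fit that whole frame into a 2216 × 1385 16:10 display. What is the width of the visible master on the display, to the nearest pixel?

1358 px

1.43:1 IMAX in 2520×1080: fills the height, so the master is 1544.40 × 1080.00.
The 21:9 canvas is width-limited in 2216×1385, giving 2216.00 × 949.71; scale factor 0.8794.
Applying the same ×0.8794: 1544.40 → 1358.09.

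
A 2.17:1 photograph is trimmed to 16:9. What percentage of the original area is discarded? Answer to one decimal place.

Going from 2.17:1 to 16:9 means cutting width while keeping height.
Fraction kept = (1.778)/(2.170) ≈ 81.93%, so 18.07% is lost.

18.1%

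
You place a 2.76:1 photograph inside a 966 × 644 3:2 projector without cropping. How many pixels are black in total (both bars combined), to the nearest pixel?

284004 pixels

Since 2.760 > 1.500, the photograph is width-limited.
That makes the image 350.0000 px tall (966 / 2.760).
644 − 350.0000 = 294.0000 px of bars.
Across the 966-px span: 294.0000 × 966 ≈ 284004 px.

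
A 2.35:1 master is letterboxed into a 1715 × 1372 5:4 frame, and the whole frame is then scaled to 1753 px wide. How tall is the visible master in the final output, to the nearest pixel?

746 px

At 1715×1372 the master is width-limited, so height = 1715 / 2.350 ≈ 729.79 px.
Scaling 1715 → 1753 is ×1.0222, so the height becomes 729.79 × 1.0222 ≈ 745.96 px.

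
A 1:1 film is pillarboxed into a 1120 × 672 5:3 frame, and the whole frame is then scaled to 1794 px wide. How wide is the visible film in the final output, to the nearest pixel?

In the 1120×672 frame the film fills the height: width = 672 × 1/1 ≈ 672.00 px.
Scaling 1120 → 1794 is ×1.6018, so the width becomes 672.00 × 1.6018 ≈ 1076.40 px.

1076 px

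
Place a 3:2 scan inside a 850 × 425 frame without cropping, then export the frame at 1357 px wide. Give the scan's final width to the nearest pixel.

Fitted into 850×425, the scan spans the height; its width is 425 × 3/2 ≈ 637.50 px.
Resizing to 1357 px wide multiplies everything by 1.5965: 637.50 → 1017.75 px.

1018 px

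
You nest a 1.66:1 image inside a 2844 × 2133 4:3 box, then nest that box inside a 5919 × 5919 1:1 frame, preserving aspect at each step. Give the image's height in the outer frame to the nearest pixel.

1.66:1 in 2844×2133: fills the width, so the image is 2844.00 × 1713.25.
Second fit — the 4:3 canvas into 5919×5919 spans the width: 5919.00 × 4439.25 (×2.0812 from 2844×2133).
So the image's height is 1713.25 × 2.0812 ≈ 3565.66.

3566 px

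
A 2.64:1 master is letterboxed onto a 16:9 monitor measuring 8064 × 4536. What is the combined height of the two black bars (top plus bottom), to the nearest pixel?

Since 2.640 > 1.778, the master is width-limited.
Content height = 8064 / 2.640 ≈ 3054.55 px.
Black = 4536 − 3054.55 = 1481.45 px.

1481 px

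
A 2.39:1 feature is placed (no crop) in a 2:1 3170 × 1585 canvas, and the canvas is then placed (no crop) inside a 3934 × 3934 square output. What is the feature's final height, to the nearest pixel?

First fit — 2.39:1 into 3170×1585 spans the width: 3170.00 × 1326.36.
The 2:1 canvas is width-limited in 3934×3934, giving 3934.00 × 1967.00; scale factor 1.2410.
The feature scales with it: height 1326.36 × 1.2410 ≈ 1646.03.

1646 px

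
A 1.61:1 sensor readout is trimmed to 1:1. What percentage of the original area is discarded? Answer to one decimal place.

The height stays; only width is cut (since 1:1 is narrower than 1.61:1).
(1.000)/(1.610) ≈ 0.621 of the area survives, leaving 37.89% discarded.

37.9%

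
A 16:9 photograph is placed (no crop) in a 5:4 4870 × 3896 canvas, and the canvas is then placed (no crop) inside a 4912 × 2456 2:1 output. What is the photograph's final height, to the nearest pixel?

Inside the 4870×3896 canvas the photograph is width-limited at 4870.00 × 2739.38.
Second fit — the 5:4 canvas into 4912×2456 spans the height: 3070.00 × 2456.00 (×0.6304 from 4870×3896).
So the photograph's height is 2739.38 × 0.6304 ≈ 1726.88.

1727 px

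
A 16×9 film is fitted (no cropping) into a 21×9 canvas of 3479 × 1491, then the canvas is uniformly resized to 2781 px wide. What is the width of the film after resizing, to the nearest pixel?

2119 px

Fitted into 3479×1491, the film spans the height; its width is 1491 × 16/9 ≈ 2650.67 px.
The frame scales by 2781/3479 = 0.7994; 2650.67 × 0.7994 ≈ 2118.86 px.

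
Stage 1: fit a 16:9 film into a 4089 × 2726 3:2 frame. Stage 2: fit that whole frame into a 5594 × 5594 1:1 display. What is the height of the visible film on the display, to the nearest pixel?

3147 px

First fit — 16:9 into 4089×2726 spans the width: 4089.00 × 2300.06.
Second fit — the 3:2 canvas into 5594×5594 spans the width: 5594.00 × 3729.33 (×1.3681 from 4089×2726).
Applying the same ×1.3681: 2300.06 → 3146.62.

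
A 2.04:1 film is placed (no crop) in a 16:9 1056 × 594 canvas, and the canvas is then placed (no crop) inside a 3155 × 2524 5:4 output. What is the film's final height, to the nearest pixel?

First fit — 2.04:1 into 1056×594 spans the width: 1056.00 × 517.65.
Second fit — the 16:9 canvas into 3155×2524 spans the width: 3155.00 × 1774.69 (×2.9877 from 1056×594).
So the film's height is 517.65 × 2.9877 ≈ 1546.57.

1547 px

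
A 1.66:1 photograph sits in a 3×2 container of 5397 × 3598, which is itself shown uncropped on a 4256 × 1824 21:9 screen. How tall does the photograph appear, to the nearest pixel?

First fit — 1.66:1 into 5397×3598 spans the width: 5397.00 × 3251.20.
3×2 in 4256×1824: fills the height, so the intermediate becomes 2736.00 × 1824.00 — a scale of ×0.5069.
So the photograph's height is 3251.20 × 0.5069 ≈ 1648.19.

1648 px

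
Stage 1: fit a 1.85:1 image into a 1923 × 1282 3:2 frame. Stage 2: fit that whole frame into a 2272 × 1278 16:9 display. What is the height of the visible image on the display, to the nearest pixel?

1036 px

1.85:1 in 1923×1282: fills the width, so the image is 1923.00 × 1039.46.
3:2 in 2272×1278: fills the height, so the intermediate becomes 1917.00 × 1278.00 — a scale of ×0.9969.
Applying the same ×0.9969: 1039.46 → 1036.22.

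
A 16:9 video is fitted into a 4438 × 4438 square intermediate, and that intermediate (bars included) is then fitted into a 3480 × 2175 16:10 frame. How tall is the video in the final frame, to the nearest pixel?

16:9 in 4438×4438: fills the width, so the video is 4438.00 × 2496.38.
square in 3480×2175: fills the height, so the intermediate becomes 2175.00 × 2175.00 — a scale of ×0.4901.
So the video's height is 2496.38 × 0.4901 ≈ 1223.44.

1223 px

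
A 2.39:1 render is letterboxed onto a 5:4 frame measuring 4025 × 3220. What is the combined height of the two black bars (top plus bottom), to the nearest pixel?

2.39:1 (2.390) > 5:4 (1.250), so the render fills the width.
The render is 4025 / 2.390 ≈ 1684.10 px tall.
Leftover height: 3220 − 1684.10 = 1535.90 px.

1536 px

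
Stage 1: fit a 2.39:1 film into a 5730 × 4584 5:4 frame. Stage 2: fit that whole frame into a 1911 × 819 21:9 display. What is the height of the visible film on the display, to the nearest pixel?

First fit — 2.39:1 into 5730×4584 spans the width: 5730.00 × 2397.49.
5:4 in 1911×819: fills the height, so the intermediate becomes 1023.75 × 819.00 — a scale of ×0.1787.
So the film's height is 2397.49 × 0.1787 ≈ 428.35.

428 px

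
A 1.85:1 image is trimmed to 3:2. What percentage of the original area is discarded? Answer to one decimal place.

Going from 1.85:1 to 3:2 means cutting width while keeping height.
Fraction kept = (1.500)/(1.850) ≈ 81.08%, so 18.92% is lost.

18.9%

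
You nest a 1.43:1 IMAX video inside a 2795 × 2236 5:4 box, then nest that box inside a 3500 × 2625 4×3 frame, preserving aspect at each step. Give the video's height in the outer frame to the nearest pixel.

2295 px

First fit — 1.43:1 IMAX into 2795×2236 spans the width: 2795.00 × 1954.55.
Second fit — the 5:4 canvas into 3500×2625 spans the height: 3281.25 × 2625.00 (×1.1740 from 2795×2236).
So the video's height is 1954.55 × 1.1740 ≈ 2294.58.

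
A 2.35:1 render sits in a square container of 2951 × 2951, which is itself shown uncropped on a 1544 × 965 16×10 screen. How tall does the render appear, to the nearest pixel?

411 px

2.35:1 in 2951×2951: fills the width, so the render is 2951.00 × 1255.74.
Second fit — the square canvas into 1544×965 spans the height: 965.00 × 965.00 (×0.3270 from 2951×2951).
The render scales with it: height 1255.74 × 0.3270 ≈ 410.64.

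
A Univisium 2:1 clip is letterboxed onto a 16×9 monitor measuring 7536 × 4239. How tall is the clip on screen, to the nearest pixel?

Univisium 2:1 is wider than 16×9, so it spans the full width.
That makes the image 3768.00 px tall (7536 × 1/2).

3768 px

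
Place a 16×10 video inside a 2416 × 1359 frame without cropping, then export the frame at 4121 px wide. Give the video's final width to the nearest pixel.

At 2416×1359 the video is height-limited, so width = 1359 × 16/10 ≈ 2174.40 px.
Resizing to 4121 px wide multiplies everything by 1.7057: 2174.40 → 3708.90 px.

3709 px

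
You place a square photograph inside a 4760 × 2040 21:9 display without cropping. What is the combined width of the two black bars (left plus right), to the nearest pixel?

2720 px

Since 1.000 < 2.333, the photograph is height-limited.
The photograph is 2040 × 1/1 ≈ 2040.00 px wide.
Leftover width: 4760 − 2040.00 = 2720.00 px.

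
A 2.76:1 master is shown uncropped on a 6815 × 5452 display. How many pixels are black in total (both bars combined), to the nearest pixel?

20327762 pixels

Since 2.760 > 1.250, the master is width-limited.
That makes the image 2469.2029 px tall (6815 / 2.760).
Leftover height: 5452 − 2469.2029 = 2982.7971 px.
Across the 6815-px span: 2982.7971 × 6815 ≈ 20327762 px.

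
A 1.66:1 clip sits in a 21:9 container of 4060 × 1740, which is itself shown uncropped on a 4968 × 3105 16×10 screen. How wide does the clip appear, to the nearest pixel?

3534 px

1.66:1 in 4060×1740: fills the height, so the clip is 2888.40 × 1740.00.
21:9 in 4968×3105: fills the width, so the intermediate becomes 4968.00 × 2129.14 — a scale of ×1.2236.
So the clip's width is 2888.40 × 1.2236 ≈ 3534.38.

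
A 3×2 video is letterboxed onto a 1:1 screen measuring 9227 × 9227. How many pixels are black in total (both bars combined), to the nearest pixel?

3×2 is wider than 1:1, so it spans the full width.
That makes the image 6151.3333 px tall (9227 × 2/3).
9227 − 6151.3333 = 3075.6667 px of bars.
Across the 9227-px span: 3075.6667 × 9227 ≈ 28379176 px.

28379176 pixels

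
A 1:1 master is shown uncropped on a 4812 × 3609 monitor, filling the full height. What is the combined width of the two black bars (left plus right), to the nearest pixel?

That makes the image 3609.00 px wide (3609 × 1/1).
Leftover width: 4812 − 3609.00 = 1203.00 px.

1203 px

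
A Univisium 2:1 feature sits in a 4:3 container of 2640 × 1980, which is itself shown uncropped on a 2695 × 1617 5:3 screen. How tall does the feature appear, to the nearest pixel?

1078 px

Inside the 2640×1980 canvas the feature is width-limited at 2640.00 × 1320.00.
The 4:3 canvas is height-limited in 2695×1617, giving 2156.00 × 1617.00; scale factor 0.8167.
Applying the same ×0.8167: 1320.00 → 1078.00.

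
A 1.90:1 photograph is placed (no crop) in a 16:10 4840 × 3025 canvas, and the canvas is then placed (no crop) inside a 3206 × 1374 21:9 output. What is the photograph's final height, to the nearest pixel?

1157 px

1.90:1 in 4840×3025: fills the width, so the photograph is 4840.00 × 2547.37.
The 16:10 canvas is height-limited in 3206×1374, giving 2198.40 × 1374.00; scale factor 0.4542.
Applying the same ×0.4542: 2547.37 → 1157.05.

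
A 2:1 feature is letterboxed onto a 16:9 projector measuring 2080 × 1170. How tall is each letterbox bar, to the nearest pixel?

2:1 is wider than 16:9, so it spans the full width.
That makes the image 1040.00 px tall (2080 × 1/2).
Leftover height: 1170 − 1040.00 = 130.00 px → 65.00 each side.

65 px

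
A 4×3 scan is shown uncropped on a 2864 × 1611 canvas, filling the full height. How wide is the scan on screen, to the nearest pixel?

Content width = 1611 × 4/3 ≈ 2148.00 px.

2148 px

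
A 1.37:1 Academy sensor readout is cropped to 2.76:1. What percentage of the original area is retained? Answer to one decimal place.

49.6%

Going from 1.37:1 Academy to 2.76:1 means cutting height while keeping width.
Area ratio = (1.370)/(2.760) = 49.64% retained.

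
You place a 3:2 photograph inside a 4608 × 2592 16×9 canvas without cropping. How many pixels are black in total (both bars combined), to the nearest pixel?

1866240 pixels

3:2 (1.500) < 16×9 (1.778), so the photograph fills the height.
That makes the image 3888.0000 px wide (2592 × 3/2).
4608 − 3888.0000 = 720.0000 px of bars.
Bar area = 720.0000 × 2592 ≈ 1866240 px.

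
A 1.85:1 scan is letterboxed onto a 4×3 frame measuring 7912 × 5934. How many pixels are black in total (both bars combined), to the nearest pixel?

13112109 pixels

1.85:1 is wider than 4×3, so it spans the full width.
That makes the image 4276.7568 px tall (7912 / 1.850).
5934 − 4276.7568 = 1657.2432 px of bars.
Across the 7912-px span: 1657.2432 × 7912 ≈ 13112109 px.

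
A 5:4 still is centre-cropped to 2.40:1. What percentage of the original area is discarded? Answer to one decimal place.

2.40:1 is wider than 5:4, so the crop keeps the full width and trims the height.
(1.250)/(2.400) ≈ 0.521 of the area survives, leaving 47.92% discarded.

47.9%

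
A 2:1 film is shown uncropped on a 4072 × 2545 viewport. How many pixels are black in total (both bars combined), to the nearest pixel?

2:1 is wider than 16×10, so it spans the full width.
That makes the image 2036.0000 px tall (4072 × 1/2).
2545 − 2036.0000 = 509.0000 px of bars.
Bar area = 509.0000 × 4072 ≈ 2072648 px.

2072648 pixels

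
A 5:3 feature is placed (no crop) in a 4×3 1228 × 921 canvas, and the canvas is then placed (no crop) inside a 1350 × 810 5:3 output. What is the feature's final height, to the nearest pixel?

648 px

Inside the 1228×921 canvas the feature is width-limited at 1228.00 × 736.80.
4×3 in 1350×810: fills the height, so the intermediate becomes 1080.00 × 810.00 — a scale of ×0.8795.
The feature scales with it: height 736.80 × 0.8795 ≈ 648.00.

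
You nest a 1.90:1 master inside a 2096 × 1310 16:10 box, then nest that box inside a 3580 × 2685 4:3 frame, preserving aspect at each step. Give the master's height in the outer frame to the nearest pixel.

1884 px

1.90:1 in 2096×1310: fills the width, so the master is 2096.00 × 1103.16.
Second fit — the 16:10 canvas into 3580×2685 spans the width: 3580.00 × 2237.50 (×1.7080 from 2096×1310).
Applying the same ×1.7080: 1103.16 → 1884.21.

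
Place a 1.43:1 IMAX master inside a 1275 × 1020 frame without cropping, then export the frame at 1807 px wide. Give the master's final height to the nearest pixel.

In the 1275×1020 frame the master fills the width: height = 1275 / 1.430 ≈ 891.61 px.
Scaling 1275 → 1807 is ×1.4173, so the height becomes 891.61 × 1.4173 ≈ 1263.64 px.

1264 px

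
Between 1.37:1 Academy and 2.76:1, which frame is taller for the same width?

1.37 and 2.76; 2.76 > 1.37. The smaller width-to-height ratio is the taller frame.

1.37:1 Academy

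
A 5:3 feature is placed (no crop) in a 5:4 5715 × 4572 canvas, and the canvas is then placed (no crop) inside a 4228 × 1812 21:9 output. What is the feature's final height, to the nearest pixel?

1359 px

Inside the 5715×4572 canvas the feature is width-limited at 5715.00 × 3429.00.
5:4 in 4228×1812: fills the height, so the intermediate becomes 2265.00 × 1812.00 — a scale of ×0.3963.
The feature scales with it: height 3429.00 × 0.3963 ≈ 1359.00.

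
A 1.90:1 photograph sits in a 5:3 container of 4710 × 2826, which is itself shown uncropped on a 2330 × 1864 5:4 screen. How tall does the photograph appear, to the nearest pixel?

1226 px

1.90:1 in 4710×2826: fills the width, so the photograph is 4710.00 × 2478.95.
5:3 in 2330×1864: fills the width, so the intermediate becomes 2330.00 × 1398.00 — a scale of ×0.4947.
So the photograph's height is 2478.95 × 0.4947 ≈ 1226.32.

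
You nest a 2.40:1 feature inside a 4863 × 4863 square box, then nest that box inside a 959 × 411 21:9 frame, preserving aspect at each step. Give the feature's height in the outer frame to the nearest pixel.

171 px

Inside the 4863×4863 canvas the feature is width-limited at 4863.00 × 2026.25.
Second fit — the square canvas into 959×411 spans the height: 411.00 × 411.00 (×0.0845 from 4863×4863).
So the feature's height is 2026.25 × 0.0845 ≈ 171.25.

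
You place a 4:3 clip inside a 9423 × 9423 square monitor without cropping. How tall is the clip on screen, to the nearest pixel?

7067 px

4:3 is wider than square, so it spans the full width.
The clip is 9423 × 3/4 ≈ 7067.25 px tall.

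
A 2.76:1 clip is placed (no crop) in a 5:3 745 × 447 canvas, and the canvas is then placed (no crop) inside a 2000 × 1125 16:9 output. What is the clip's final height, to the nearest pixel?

First fit — 2.76:1 into 745×447 spans the width: 745.00 × 269.93.
The 5:3 canvas is height-limited in 2000×1125, giving 1875.00 × 1125.00; scale factor 2.5168.
So the clip's height is 269.93 × 2.5168 ≈ 679.35.

679 px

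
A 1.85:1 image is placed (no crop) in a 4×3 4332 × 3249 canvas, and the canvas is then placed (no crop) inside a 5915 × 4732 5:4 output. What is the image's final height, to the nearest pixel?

3197 px

Inside the 4332×3249 canvas the image is width-limited at 4332.00 × 2341.62.
The 4×3 canvas is width-limited in 5915×4732, giving 5915.00 × 4436.25; scale factor 1.3654.
So the image's height is 2341.62 × 1.3654 ≈ 3197.30.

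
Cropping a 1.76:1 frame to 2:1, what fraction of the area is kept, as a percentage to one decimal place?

Going from 1.76:1 to 2:1 means cutting height while keeping width.
(1.760)/(2.000) ≈ 0.880 of the area survives.

88.0%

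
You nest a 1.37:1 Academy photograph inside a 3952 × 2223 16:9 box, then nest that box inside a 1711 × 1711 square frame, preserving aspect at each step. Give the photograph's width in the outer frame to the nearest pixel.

1319 px

First fit — 1.37:1 Academy into 3952×2223 spans the height: 3045.51 × 2223.00.
The 16:9 canvas is width-limited in 1711×1711, giving 1711.00 × 962.44; scale factor 0.4329.
So the photograph's width is 3045.51 × 0.4329 ≈ 1318.54.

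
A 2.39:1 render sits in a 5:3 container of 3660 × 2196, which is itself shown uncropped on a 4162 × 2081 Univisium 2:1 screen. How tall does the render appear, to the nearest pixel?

Inside the 3660×2196 canvas the render is width-limited at 3660.00 × 1531.38.
The 5:3 canvas is height-limited in 4162×2081, giving 3468.33 × 2081.00; scale factor 0.9476.
So the render's height is 1531.38 × 0.9476 ≈ 1451.19.

1451 px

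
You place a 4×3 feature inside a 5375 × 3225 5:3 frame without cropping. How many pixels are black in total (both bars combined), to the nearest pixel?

4×3 (1.333) < 5:3 (1.667), so the feature fills the height.
Content width = 3225 × 4/3 ≈ 4300.0000 px.
Black = 5375 − 4300.0000 = 1075.0000 px.
Bar area = 1075.0000 × 3225 ≈ 3466875 px.

3466875 pixels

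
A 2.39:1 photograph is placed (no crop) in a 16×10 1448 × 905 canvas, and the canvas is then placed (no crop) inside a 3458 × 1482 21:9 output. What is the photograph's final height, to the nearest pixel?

992 px

First fit — 2.39:1 into 1448×905 spans the width: 1448.00 × 605.86.
Second fit — the 16×10 canvas into 3458×1482 spans the height: 2371.20 × 1482.00 (×1.6376 from 1448×905).
Applying the same ×1.6376: 605.86 → 992.13.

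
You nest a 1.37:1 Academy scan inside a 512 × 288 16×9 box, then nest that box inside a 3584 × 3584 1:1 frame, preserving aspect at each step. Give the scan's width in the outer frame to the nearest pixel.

2762 px

1.37:1 Academy in 512×288: fills the height, so the scan is 394.56 × 288.00.
Second fit — the 16×9 canvas into 3584×3584 spans the width: 3584.00 × 2016.00 (×7.0000 from 512×288).
The scan scales with it: width 394.56 × 7.0000 ≈ 2761.92.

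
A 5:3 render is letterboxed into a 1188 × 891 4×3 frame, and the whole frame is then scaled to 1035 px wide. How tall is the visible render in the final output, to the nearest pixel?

At 1188×891 the render is width-limited, so height = 1188 × 3/5 ≈ 712.80 px.
The frame scales by 1035/1188 = 0.8712; 712.80 × 0.8712 ≈ 621.00 px.

621 px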